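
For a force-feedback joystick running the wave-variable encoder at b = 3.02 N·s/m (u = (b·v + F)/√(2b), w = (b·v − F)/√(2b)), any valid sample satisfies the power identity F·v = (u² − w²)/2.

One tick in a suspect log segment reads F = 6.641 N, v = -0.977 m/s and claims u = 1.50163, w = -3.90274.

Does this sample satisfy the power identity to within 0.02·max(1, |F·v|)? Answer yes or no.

F·v = 6.641×(-0.977) = -6.48826 W.
(u² − w²)/2 = (2.25489 − 15.23138)/2 = -6.48824 W.
|Δ| = 0.00001;  2% of max(1, |F·v|) = 0.12977.

yes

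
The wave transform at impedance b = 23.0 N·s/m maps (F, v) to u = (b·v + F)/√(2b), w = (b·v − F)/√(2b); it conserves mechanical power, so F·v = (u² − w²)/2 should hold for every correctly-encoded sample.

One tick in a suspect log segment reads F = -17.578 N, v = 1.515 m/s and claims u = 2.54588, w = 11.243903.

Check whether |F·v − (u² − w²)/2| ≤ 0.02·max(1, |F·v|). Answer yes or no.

no

F·v = (-17.578)×1.515 = -26.630670 W.
(u² − w²)/2 = (6.481505 − 126.425355)/2 = -59.971925 W.
|Δ| = 33.341255;  2% of max(1, |F·v|) = 0.532613.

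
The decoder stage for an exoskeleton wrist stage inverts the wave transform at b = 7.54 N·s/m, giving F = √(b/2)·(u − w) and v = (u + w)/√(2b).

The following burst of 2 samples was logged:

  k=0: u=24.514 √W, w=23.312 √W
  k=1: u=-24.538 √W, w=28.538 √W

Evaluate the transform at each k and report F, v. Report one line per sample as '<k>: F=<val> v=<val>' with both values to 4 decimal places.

0: F=2.3339 v=12.3158
1: F=-103.0550 v=1.0301

k=0: u−w=1.2020, u+w=47.8260; √(b/2)=1.9416, √(2b)=3.8833; F=1.9416×1.202=2.3339, v=47.8260/3.8833=12.3158
k=1: u−w=-53.0760, u+w=4.0000; √(b/2)=1.9416, √(2b)=3.8833; F=1.9416×(-53.076)=-103.0550, v=4.0000/3.8833=1.0301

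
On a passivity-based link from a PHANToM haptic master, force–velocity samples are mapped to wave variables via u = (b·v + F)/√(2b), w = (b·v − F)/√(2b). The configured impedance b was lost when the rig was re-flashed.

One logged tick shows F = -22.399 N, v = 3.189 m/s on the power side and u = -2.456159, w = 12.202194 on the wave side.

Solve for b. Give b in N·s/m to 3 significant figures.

u + w = 9.746035;  u + w = √(2b)·v, so √(2b) = 9.746035/3.189 = 3.056141.
b = (√(2b))²/2 = 9.340000/2 = 4.670000.
(Check via u − w = 2F/√(2b): u − w = -14.658353, 2F/√(2b) = -14.658353.)

b = 4.67 N·s/m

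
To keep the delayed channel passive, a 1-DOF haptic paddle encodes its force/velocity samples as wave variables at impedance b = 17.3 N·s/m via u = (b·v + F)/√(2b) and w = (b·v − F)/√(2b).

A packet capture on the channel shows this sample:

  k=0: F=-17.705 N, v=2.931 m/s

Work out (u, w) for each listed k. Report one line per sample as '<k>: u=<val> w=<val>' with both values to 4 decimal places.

k=0: b·v=17.3×2.931=50.7063; √(2b)=5.8822; u=(50.7063+(-17.705))/5.8822=5.6104, w=(50.7063−(-17.705))/5.8822=11.6303

0: u=5.6104 w=11.6303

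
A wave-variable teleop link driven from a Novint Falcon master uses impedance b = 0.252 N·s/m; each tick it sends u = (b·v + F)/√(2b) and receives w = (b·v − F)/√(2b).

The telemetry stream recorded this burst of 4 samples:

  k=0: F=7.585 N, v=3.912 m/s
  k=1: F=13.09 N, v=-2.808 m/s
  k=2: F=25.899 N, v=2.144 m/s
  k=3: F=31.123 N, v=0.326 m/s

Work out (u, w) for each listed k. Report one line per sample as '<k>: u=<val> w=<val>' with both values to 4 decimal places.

k=0: b·v=0.252×3.912=0.9858; √(2b)=0.7099; u=(0.9858+7.585)/0.7099=12.0728, w=(0.9858−7.585)/0.7099=-9.2955
k=1: b·v=0.252×(-2.808)=-0.7076; √(2b)=0.7099; u=(-0.7076+13.09)/0.7099=17.4417, w=(-0.7076−13.09)/0.7099=-19.4352
k=2: b·v=0.252×2.144=0.5403; √(2b)=0.7099; u=(0.5403+25.899)/0.7099=37.2421, w=(0.5403−25.899)/0.7099=-35.7200
k=3: b·v=0.252×0.326=0.0822; √(2b)=0.7099; u=(0.0822+31.123)/0.7099=43.9553, w=(0.0822−31.123)/0.7099=-43.7238

0: u=12.0728 w=-9.2955
1: u=17.4417 w=-19.4352
2: u=37.2421 w=-35.7200
3: u=43.9553 w=-43.7238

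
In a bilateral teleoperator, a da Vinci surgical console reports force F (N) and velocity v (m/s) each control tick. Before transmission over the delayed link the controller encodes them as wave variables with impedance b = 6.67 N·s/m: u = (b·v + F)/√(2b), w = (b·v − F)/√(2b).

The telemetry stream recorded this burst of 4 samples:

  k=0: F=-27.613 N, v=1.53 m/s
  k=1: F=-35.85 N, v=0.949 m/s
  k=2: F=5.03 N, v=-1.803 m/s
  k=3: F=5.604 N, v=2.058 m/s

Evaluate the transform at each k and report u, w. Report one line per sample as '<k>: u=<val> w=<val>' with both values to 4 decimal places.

0: u=-4.7662 w=10.3543
1: u=-8.0824 w=11.5485
2: u=-1.9155 w=-4.6698
3: u=5.2927 w=2.2240

k=0: b·v=6.67×1.53=10.2051; √(2b)=3.6524; u=(10.2051+(-27.613))/3.6524=-4.7662, w=(10.2051−(-27.613))/3.6524=10.3543
k=1: b·v=6.67×0.949=6.3298; √(2b)=3.6524; u=(6.3298+(-35.85))/3.6524=-8.0824, w=(6.3298−(-35.85))/3.6524=11.5485
k=2: b·v=6.67×(-1.803)=-12.0260; √(2b)=3.6524; u=(-12.0260+5.03)/3.6524=-1.9155, w=(-12.0260−5.03)/3.6524=-4.6698
k=3: b·v=6.67×2.058=13.7269; √(2b)=3.6524; u=(13.7269+5.604)/3.6524=5.2927, w=(13.7269−5.604)/3.6524=2.2240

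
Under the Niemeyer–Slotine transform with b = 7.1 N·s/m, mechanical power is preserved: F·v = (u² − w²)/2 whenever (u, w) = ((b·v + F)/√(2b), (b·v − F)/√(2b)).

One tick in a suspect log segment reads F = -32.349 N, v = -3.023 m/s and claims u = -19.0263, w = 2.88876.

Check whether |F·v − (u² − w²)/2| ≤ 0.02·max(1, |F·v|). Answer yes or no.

F·v = (-32.349)×(-3.023) = 97.79103 W.
(u² − w²)/2 = (362.00009 − 8.34493)/2 = 176.82758 W.
|Δ| = 79.03655;  2% of max(1, |F·v|) = 1.95582.

no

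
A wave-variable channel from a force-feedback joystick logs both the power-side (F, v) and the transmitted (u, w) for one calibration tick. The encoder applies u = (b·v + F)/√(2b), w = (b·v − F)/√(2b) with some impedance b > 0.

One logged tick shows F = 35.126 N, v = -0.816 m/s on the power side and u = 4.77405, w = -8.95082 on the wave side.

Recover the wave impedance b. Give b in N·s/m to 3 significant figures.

u + w = -4.1768;  u + w = √(2b)·v, so √(2b) = -4.1768/(-0.816) = 5.1186.
b = (√(2b))²/2 = 26.2000/2 = 13.1000.
(Check via u − w = 2F/√(2b): u − w = 13.7249, 2F/√(2b) = 13.7249.)

b = 13.1 N·s/m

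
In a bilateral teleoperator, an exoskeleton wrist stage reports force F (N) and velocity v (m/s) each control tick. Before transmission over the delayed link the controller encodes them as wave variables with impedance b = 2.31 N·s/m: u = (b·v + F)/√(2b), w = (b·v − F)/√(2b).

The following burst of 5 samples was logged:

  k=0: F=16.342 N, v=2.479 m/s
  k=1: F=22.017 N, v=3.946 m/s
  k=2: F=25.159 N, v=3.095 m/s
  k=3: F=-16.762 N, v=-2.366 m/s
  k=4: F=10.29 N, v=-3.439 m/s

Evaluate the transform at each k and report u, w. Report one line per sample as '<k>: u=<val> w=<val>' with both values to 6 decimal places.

0: u=10.267191 w=-4.938782
1: u=14.484038 w=-6.002433
2: u=15.031251 w=-8.378801
3: u=-10.341150 w=5.255626
4: u=1.091416 w=-8.483266

k=0: b·v=2.31×2.479=5.726490; √(2b)=2.149419; u=(5.726490+16.342)/2.149419=10.267191, w=(5.726490−16.342)/2.149419=-4.938782
k=1: b·v=2.31×3.946=9.115260; √(2b)=2.149419; u=(9.115260+22.017)/2.149419=14.484038, w=(9.115260−22.017)/2.149419=-6.002433
k=2: b·v=2.31×3.095=7.149450; √(2b)=2.149419; u=(7.149450+25.159)/2.149419=15.031251, w=(7.149450−25.159)/2.149419=-8.378801
k=3: b·v=2.31×(-2.366)=-5.465460; √(2b)=2.149419; u=(-5.465460+(-16.762))/2.149419=-10.341150, w=(-5.465460−(-16.762))/2.149419=5.255626
k=4: b·v=2.31×(-3.439)=-7.944090; √(2b)=2.149419; u=(-7.944090+10.29)/2.149419=1.091416, w=(-7.944090−10.29)/2.149419=-8.483266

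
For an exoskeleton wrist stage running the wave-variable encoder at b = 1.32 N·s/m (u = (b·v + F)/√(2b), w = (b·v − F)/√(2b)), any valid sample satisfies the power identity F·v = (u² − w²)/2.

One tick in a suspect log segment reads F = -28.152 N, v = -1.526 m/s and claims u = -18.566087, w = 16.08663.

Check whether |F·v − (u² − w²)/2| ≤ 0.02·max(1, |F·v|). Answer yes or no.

F·v = (-28.152)×(-1.526) = 42.959952 W.
(u² − w²)/2 = (344.699586 − 258.779665)/2 = 42.959961 W.
|Δ| = 0.000009;  2% of max(1, |F·v|) = 0.859199.

yes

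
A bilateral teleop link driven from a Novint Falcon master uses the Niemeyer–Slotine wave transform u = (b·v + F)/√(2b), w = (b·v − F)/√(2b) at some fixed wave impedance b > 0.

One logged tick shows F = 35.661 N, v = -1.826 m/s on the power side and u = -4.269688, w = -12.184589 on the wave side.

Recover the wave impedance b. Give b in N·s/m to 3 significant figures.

u + w = -16.454277;  u + w = √(2b)·v, so √(2b) = -16.454277/(-1.826) = 9.011105.
b = (√(2b))²/2 = 81.200006/2 = 40.600003.
(Check via u − w = 2F/√(2b): u − w = 7.914901, 2F/√(2b) = 7.914901.)

b = 40.6 N·s/m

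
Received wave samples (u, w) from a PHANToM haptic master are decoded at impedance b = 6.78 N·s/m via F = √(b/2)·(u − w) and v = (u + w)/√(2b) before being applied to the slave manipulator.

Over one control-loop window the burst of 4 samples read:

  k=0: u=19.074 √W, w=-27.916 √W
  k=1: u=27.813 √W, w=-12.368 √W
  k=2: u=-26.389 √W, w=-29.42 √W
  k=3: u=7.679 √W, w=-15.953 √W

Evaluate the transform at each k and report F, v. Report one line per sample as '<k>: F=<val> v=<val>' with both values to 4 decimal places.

0: F=86.5178 v=-2.4012
1: F=73.9811 v=4.1943
2: F=5.5807 v=-15.1556
3: F=43.5111 v=-2.2469

k=0: u−w=46.9900, u+w=-8.8420; √(b/2)=1.8412, √(2b)=3.6824; F=1.8412×46.99=86.5178, v=-8.8420/3.6824=-2.4012
k=1: u−w=40.1810, u+w=15.4450; √(b/2)=1.8412, √(2b)=3.6824; F=1.8412×40.181=73.9811, v=15.4450/3.6824=4.1943
k=2: u−w=3.0310, u+w=-55.8090; √(b/2)=1.8412, √(2b)=3.6824; F=1.8412×3.031=5.5807, v=-55.8090/3.6824=-15.1556
k=3: u−w=23.6320, u+w=-8.2740; √(b/2)=1.8412, √(2b)=3.6824; F=1.8412×23.632=43.5111, v=-8.2740/3.6824=-2.2469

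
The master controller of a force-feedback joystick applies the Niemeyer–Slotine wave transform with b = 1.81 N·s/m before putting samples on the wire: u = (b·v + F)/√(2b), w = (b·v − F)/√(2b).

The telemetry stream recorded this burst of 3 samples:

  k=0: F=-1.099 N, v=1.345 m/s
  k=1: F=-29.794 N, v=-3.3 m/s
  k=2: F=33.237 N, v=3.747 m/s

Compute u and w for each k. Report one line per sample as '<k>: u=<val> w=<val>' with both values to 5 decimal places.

k=0: b·v=1.81×1.345=2.43445; √(2b)=1.90263; u=(2.43445+(-1.099))/1.90263=0.70190, w=(2.43445−(-1.099))/1.90263=1.85714
k=1: b·v=1.81×(-3.3)=-5.97300; √(2b)=1.90263; u=(-5.97300+(-29.794))/1.90263=-18.79872, w=(-5.97300−(-29.794))/1.90263=12.52004
k=2: b·v=1.81×3.747=6.78207; √(2b)=1.90263; u=(6.78207+33.237)/1.90263=21.03356, w=(6.78207−33.237)/1.90263=-13.90440

0: u=0.70190 w=1.85714
1: u=-18.79872 w=12.52004
2: u=21.03356 w=-13.90440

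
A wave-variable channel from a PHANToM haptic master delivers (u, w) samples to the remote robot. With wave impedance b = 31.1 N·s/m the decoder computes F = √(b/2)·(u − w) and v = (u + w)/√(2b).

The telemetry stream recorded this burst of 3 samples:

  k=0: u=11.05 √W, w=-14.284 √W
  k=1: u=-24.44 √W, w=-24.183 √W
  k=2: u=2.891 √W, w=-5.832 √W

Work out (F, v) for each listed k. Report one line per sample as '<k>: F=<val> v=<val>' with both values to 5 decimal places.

k=0: u−w=25.33400, u+w=-3.23400; √(b/2)=3.94335, √(2b)=7.88670; F=3.94335×25.334=99.90080, v=-3.23400/7.88670=-0.41006
k=1: u−w=-0.25700, u+w=-48.62300; √(b/2)=3.94335, √(2b)=7.88670; F=3.94335×(-0.257)=-1.01344, v=-48.62300/7.88670=-6.16519
k=2: u−w=8.72300, u+w=-2.94100; √(b/2)=3.94335, √(2b)=7.88670; F=3.94335×8.723=34.39783, v=-2.94100/7.88670=-0.37291

0: F=99.90080 v=-0.41006
1: F=-1.01344 v=-6.16519
2: F=34.39783 v=-0.37291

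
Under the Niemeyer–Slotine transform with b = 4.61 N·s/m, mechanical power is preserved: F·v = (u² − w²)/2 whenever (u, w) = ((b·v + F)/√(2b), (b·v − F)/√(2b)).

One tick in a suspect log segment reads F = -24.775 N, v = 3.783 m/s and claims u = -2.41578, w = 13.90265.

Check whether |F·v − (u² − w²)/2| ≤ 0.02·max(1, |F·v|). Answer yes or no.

F·v = (-24.775)×3.783 = -93.7238 W.
(u² − w²)/2 = (5.8360 − 193.2837)/2 = -93.7238 W.
|Δ| = 0.0000;  2% of max(1, |F·v|) = 1.8745.

yes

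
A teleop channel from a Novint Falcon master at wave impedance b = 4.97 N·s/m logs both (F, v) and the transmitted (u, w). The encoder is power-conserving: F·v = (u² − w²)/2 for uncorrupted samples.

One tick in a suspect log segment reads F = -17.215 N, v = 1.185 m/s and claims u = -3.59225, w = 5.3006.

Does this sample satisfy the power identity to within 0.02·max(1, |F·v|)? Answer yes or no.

F·v = (-17.215)×1.185 = -20.39978 W.
(u² − w²)/2 = (12.90426 − 28.09636)/2 = -7.59605 W.
|Δ| = 12.80372;  2% of max(1, |F·v|) = 0.40800.

no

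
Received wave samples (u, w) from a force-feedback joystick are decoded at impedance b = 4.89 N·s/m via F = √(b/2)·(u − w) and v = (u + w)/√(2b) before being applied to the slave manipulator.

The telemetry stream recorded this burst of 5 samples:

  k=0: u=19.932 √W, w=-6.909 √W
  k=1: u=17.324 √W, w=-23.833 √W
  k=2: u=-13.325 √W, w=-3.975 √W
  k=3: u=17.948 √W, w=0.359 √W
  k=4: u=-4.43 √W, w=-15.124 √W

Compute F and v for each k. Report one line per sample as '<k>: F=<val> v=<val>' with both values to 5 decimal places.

k=0: u−w=26.84100, u+w=13.02300; √(b/2)=1.56365, √(2b)=3.12730; F=1.56365×26.841=41.96992, v=13.02300/3.12730=4.16430
k=1: u−w=41.15700, u+w=-6.50900; √(b/2)=1.56365, √(2b)=3.12730; F=1.56365×41.157=64.35513, v=-6.50900/3.12730=-2.08135
k=2: u−w=-9.35000, u+w=-17.30000; √(b/2)=1.56365, √(2b)=3.12730; F=1.56365×(-9.35)=-14.62012, v=-17.30000/3.12730=-5.53193
k=3: u−w=17.58900, u+w=18.30700; √(b/2)=1.56365, √(2b)=3.12730; F=1.56365×17.589=27.50303, v=18.30700/3.12730=5.85393
k=4: u−w=10.69400, u+w=-19.55400; √(b/2)=1.56365, √(2b)=3.12730; F=1.56365×10.694=16.72167, v=-19.55400/3.12730=-6.25268

0: F=41.96992 v=4.16430
1: F=64.35513 v=-2.08135
2: F=-14.62012 v=-5.53193
3: F=27.50303 v=5.85393
4: F=16.72167 v=-6.25268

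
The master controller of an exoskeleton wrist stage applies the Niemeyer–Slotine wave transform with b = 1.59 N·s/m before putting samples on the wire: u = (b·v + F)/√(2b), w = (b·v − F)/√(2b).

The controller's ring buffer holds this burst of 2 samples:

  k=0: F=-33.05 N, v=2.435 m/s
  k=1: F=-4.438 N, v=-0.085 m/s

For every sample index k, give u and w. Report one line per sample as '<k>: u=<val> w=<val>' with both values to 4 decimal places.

0: u=-16.3624 w=20.7046
1: u=-2.5645 w=2.4129

k=0: b·v=1.59×2.435=3.8717; √(2b)=1.7833; u=(3.8717+(-33.05))/1.7833=-16.3624, w=(3.8717−(-33.05))/1.7833=20.7046
k=1: b·v=1.59×(-0.085)=-0.1352; √(2b)=1.7833; u=(-0.1352+(-4.438))/1.7833=-2.5645, w=(-0.1352−(-4.438))/1.7833=2.4129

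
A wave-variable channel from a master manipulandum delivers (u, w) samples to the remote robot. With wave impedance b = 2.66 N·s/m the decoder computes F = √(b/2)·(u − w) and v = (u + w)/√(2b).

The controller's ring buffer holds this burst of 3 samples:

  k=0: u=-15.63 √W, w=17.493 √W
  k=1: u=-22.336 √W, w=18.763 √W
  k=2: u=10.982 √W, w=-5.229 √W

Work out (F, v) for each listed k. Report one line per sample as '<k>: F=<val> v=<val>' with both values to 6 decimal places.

0: F=-38.199307 v=0.807713
1: F=-47.397679 v=-1.549092
2: F=18.695437 v=2.494242

k=0: u−w=-33.123000, u+w=1.863000; √(b/2)=1.153256, √(2b)=2.306513; F=1.153256×(-33.123)=-38.199307, v=1.863000/2.306513=0.807713
k=1: u−w=-41.099000, u+w=-3.573000; √(b/2)=1.153256, √(2b)=2.306513; F=1.153256×(-41.099)=-47.397679, v=-3.573000/2.306513=-1.549092
k=2: u−w=16.211000, u+w=5.753000; √(b/2)=1.153256, √(2b)=2.306513; F=1.153256×16.211=18.695437, v=5.753000/2.306513=2.494242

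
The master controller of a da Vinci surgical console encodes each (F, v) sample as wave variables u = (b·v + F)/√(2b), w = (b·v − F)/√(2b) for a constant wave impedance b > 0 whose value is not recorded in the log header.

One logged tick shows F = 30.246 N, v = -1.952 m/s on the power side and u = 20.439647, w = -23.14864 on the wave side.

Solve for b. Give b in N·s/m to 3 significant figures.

b = 0.963 N·s/m

u + w = -2.708993;  u + w = √(2b)·v, so √(2b) = -2.708993/(-1.952) = 1.387804.
b = (√(2b))²/2 = 1.925999/2 = 0.963000.
(Check via u − w = 2F/√(2b): u − w = 43.588287, 2F/√(2b) = 43.588294.)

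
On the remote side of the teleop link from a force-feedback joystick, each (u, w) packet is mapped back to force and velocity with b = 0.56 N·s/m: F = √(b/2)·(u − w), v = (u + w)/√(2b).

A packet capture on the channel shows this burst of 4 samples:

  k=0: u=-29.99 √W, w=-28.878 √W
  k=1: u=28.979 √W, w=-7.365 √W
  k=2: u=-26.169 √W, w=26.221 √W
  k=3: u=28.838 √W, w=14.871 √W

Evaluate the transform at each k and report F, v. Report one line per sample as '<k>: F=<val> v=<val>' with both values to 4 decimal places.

k=0: u−w=-1.1120, u+w=-58.8680; √(b/2)=0.5292, √(2b)=1.0583; F=0.5292×(-1.112)=-0.5884, v=-58.8680/1.0583=-55.6250
k=1: u−w=36.3440, u+w=21.6140; √(b/2)=0.5292, √(2b)=1.0583; F=0.5292×36.344=19.2314, v=21.6140/1.0583=20.4233
k=2: u−w=-52.3900, u+w=0.0520; √(b/2)=0.5292, √(2b)=1.0583; F=0.5292×(-52.39)=-27.7222, v=0.0520/1.0583=0.0491
k=3: u−w=13.9670, u+w=43.7090; √(b/2)=0.5292, √(2b)=1.0583; F=0.5292×13.967=7.3906, v=43.7090/1.0583=41.3011

0: F=-0.5884 v=-55.6250
1: F=19.2314 v=20.4233
2: F=-27.7222 v=0.0491
3: F=7.3906 v=41.3011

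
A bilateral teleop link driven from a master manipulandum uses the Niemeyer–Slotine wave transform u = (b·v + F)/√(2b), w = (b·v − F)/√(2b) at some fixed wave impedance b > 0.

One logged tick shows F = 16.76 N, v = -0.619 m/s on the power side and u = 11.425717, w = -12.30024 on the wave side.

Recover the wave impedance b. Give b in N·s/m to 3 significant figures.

b = 0.998 N·s/m

u + w = -0.874523;  u + w = √(2b)·v, so √(2b) = -0.874523/(-0.619) = 1.412800.
b = (√(2b))²/2 = 1.996003/2 = 0.998001.
(Check via u − w = 2F/√(2b): u − w = 23.725957, 2F/√(2b) = 23.725940.)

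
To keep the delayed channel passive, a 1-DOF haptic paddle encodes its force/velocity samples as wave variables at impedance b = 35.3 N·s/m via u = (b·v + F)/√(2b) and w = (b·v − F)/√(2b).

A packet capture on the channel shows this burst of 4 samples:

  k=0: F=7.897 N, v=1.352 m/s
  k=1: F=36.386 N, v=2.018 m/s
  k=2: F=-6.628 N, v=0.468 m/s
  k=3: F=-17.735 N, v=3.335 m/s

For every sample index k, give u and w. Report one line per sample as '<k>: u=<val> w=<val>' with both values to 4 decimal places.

0: u=6.6199 w=4.7402
1: u=12.8084 w=4.1476
2: u=1.1773 w=2.7550
3: u=11.9003 w=16.1217

k=0: b·v=35.3×1.352=47.7256; √(2b)=8.4024; u=(47.7256+7.897)/8.4024=6.6199, w=(47.7256−7.897)/8.4024=4.7402
k=1: b·v=35.3×2.018=71.2354; √(2b)=8.4024; u=(71.2354+36.386)/8.4024=12.8084, w=(71.2354−36.386)/8.4024=4.1476
k=2: b·v=35.3×0.468=16.5204; √(2b)=8.4024; u=(16.5204+(-6.628))/8.4024=1.1773, w=(16.5204−(-6.628))/8.4024=2.7550
k=3: b·v=35.3×3.335=117.7255; √(2b)=8.4024; u=(117.7255+(-17.735))/8.4024=11.9003, w=(117.7255−(-17.735))/8.4024=16.1217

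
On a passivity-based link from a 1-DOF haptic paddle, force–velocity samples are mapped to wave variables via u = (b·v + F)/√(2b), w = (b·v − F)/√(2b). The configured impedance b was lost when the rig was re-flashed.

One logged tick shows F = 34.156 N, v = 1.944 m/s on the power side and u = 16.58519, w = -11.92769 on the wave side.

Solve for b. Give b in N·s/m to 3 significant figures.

b = 2.87 N·s/m

u + w = 4.65750;  u + w = √(2b)·v, so √(2b) = 4.65750/1.944 = 2.39583.
b = (√(2b))²/2 = 5.74002/2 = 2.87001.
(Check via u − w = 2F/√(2b): u − w = 28.51288, 2F/√(2b) = 28.51283.)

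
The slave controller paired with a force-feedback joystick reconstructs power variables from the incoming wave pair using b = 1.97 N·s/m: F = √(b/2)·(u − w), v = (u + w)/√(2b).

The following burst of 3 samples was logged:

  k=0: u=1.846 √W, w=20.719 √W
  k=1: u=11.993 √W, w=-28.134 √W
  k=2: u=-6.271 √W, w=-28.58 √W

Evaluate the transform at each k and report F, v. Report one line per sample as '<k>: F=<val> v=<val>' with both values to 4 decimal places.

0: F=-18.7309 v=11.3681
1: F=39.8249 v=-8.1317
2: F=22.1411 v=-17.5577

k=0: u−w=-18.8730, u+w=22.5650; √(b/2)=0.9925, √(2b)=1.9849; F=0.9925×(-18.873)=-18.7309, v=22.5650/1.9849=11.3681
k=1: u−w=40.1270, u+w=-16.1410; √(b/2)=0.9925, √(2b)=1.9849; F=0.9925×40.127=39.8249, v=-16.1410/1.9849=-8.1317
k=2: u−w=22.3090, u+w=-34.8510; √(b/2)=0.9925, √(2b)=1.9849; F=0.9925×22.309=22.1411, v=-34.8510/1.9849=-17.5577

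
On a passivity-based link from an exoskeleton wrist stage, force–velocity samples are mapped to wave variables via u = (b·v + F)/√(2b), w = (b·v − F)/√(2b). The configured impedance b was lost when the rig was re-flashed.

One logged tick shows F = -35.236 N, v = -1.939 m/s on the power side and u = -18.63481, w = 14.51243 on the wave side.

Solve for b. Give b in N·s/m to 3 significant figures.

u + w = -4.1224;  u + w = √(2b)·v, so √(2b) = -4.1224/(-1.939) = 2.1260.
b = (√(2b))²/2 = 4.5200/2 = 2.2600.
(Check via u − w = 2F/√(2b): u − w = -33.1472, 2F/√(2b) = -33.1472.)

b = 2.26 N·s/m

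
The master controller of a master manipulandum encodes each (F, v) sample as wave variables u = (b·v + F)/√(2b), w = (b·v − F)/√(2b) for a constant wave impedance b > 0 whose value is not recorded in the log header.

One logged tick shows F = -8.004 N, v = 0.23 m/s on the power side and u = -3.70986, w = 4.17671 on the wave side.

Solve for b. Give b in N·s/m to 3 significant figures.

b = 2.06 N·s/m

u + w = 0.4668;  u + w = √(2b)·v, so √(2b) = 0.4668/0.23 = 2.0298.
b = (√(2b))²/2 = 4.1200/2 = 2.0600.
(Check via u − w = 2F/√(2b): u − w = -7.8866, 2F/√(2b) = -7.8866.)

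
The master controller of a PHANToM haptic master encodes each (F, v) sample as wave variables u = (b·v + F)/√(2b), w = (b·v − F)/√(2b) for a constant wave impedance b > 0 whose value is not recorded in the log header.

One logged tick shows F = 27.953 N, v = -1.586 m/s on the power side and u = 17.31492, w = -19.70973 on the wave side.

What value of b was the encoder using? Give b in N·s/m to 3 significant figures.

b = 1.14 N·s/m

u + w = -2.3948;  u + w = √(2b)·v, so √(2b) = -2.3948/(-1.586) = 1.5100.
b = (√(2b))²/2 = 2.2800/2 = 1.1400.
(Check via u − w = 2F/√(2b): u − w = 37.0247, 2F/√(2b) = 37.0246.)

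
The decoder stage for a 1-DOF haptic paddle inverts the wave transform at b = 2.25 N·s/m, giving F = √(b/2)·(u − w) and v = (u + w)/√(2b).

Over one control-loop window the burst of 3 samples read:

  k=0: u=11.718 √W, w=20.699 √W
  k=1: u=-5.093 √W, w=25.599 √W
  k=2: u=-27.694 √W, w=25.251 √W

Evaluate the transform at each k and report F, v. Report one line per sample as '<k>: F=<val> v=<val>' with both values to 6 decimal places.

k=0: u−w=-8.981000, u+w=32.417000; √(b/2)=1.060660, √(2b)=2.121320; F=1.060660×(-8.981)=-9.525789, v=32.417000/2.121320=15.281520
k=1: u−w=-30.692000, u+w=20.506000; √(b/2)=1.060660, √(2b)=2.121320; F=1.060660×(-30.692)=-32.553782, v=20.506000/2.121320=9.666621
k=2: u−w=-52.945000, u+w=-2.443000; √(b/2)=1.060660, √(2b)=2.121320; F=1.060660×(-52.945)=-56.156653, v=-2.443000/2.121320=-1.151641

0: F=-9.525789 v=15.281520
1: F=-32.553782 v=9.666621
2: F=-56.156653 v=-1.151641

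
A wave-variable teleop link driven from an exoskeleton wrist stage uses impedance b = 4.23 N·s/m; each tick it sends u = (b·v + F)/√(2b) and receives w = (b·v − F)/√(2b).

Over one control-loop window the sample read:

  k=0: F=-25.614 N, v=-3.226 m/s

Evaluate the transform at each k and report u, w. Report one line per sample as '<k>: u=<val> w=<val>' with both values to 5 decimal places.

0: u=-13.49786 w=4.11469

k=0: b·v=4.23×(-3.226)=-13.64598; √(2b)=2.90861; u=(-13.64598+(-25.614))/2.90861=-13.49786, w=(-13.64598−(-25.614))/2.90861=4.11469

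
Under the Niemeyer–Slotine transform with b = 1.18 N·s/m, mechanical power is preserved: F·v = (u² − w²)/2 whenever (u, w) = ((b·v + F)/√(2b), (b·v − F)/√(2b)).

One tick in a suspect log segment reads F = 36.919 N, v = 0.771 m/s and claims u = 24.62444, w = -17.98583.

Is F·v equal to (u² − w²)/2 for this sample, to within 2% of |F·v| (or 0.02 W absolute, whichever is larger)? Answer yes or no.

no

F·v = 36.919×0.771 = 28.4645 W.
(u² − w²)/2 = (606.3630 − 323.4901)/2 = 141.4365 W.
|Δ| = 112.9719;  2% of max(1, |F·v|) = 0.5693.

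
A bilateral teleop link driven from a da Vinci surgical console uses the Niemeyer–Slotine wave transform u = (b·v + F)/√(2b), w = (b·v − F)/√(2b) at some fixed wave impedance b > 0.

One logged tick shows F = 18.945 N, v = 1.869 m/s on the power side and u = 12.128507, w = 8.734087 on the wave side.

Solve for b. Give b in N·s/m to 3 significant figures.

b = 62.3 N·s/m

u + w = 20.862594;  u + w = √(2b)·v, so √(2b) = 20.862594/1.869 = 11.162437.
b = (√(2b))²/2 = 124.599991/2 = 62.299995.
(Check via u − w = 2F/√(2b): u − w = 3.394420, 2F/√(2b) = 3.394420.)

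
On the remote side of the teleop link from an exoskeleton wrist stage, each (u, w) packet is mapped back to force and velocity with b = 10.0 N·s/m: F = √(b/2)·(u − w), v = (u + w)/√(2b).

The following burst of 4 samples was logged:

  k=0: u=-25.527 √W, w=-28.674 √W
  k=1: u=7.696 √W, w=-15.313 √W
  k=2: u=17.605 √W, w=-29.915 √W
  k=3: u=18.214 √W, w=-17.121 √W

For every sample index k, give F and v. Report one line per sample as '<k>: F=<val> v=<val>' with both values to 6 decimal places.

k=0: u−w=3.147000, u+w=-54.201000; √(b/2)=2.236068, √(2b)=4.472136; F=2.236068×3.147=7.036906, v=-54.201000/4.472136=-12.119712
k=1: u−w=23.009000, u+w=-7.617000; √(b/2)=2.236068, √(2b)=4.472136; F=2.236068×23.009=51.449688, v=-7.617000/4.472136=-1.703213
k=2: u−w=47.520000, u+w=-12.310000; √(b/2)=2.236068, √(2b)=4.472136; F=2.236068×47.52=106.257950, v=-12.310000/4.472136=-2.752600
k=3: u−w=35.335000, u+w=1.093000; √(b/2)=2.236068, √(2b)=4.472136; F=2.236068×35.335=79.011462, v=1.093000/4.472136=0.244402

0: F=7.036906 v=-12.119712
1: F=51.449688 v=-1.703213
2: F=106.257950 v=-2.752600
3: F=79.011462 v=0.244402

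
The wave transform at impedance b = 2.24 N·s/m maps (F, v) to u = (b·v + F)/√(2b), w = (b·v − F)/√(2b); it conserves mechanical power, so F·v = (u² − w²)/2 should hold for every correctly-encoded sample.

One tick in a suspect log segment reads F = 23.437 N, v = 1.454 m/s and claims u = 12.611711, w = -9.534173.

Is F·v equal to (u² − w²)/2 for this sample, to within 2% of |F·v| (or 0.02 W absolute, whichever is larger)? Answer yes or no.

yes

F·v = 23.437×1.454 = 34.077398 W.
(u² − w²)/2 = (159.055254 − 90.900455)/2 = 34.077400 W.
|Δ| = 0.000002;  2% of max(1, |F·v|) = 0.681548.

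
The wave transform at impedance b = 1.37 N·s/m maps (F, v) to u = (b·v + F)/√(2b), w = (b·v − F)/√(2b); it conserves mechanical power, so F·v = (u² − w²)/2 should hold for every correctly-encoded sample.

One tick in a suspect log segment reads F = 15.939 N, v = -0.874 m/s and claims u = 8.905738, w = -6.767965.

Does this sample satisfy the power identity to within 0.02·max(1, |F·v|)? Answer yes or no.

no

F·v = 15.939×(-0.874) = -13.930686 W.
(u² − w²)/2 = (79.312169 − 45.805350)/2 = 16.753410 W.
|Δ| = 30.684096;  2% of max(1, |F·v|) = 0.278614.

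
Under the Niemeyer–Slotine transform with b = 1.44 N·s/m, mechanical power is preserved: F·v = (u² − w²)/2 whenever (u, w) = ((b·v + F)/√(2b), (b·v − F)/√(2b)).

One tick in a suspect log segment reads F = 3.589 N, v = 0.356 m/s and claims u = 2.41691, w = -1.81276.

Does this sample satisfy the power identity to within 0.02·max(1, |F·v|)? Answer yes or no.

yes

F·v = 3.589×0.356 = 1.27768 W.
(u² − w²)/2 = (5.84145 − 3.28610)/2 = 1.27768 W.
|Δ| = 0.00001;  2% of max(1, |F·v|) = 0.02555.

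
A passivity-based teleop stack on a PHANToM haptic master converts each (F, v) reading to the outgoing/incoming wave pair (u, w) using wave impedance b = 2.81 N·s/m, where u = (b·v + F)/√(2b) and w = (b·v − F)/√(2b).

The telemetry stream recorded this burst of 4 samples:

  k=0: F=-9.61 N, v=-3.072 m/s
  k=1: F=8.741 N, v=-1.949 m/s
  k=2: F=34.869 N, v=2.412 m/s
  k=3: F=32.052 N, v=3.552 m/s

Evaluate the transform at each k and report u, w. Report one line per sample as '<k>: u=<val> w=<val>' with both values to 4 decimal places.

k=0: b·v=2.81×(-3.072)=-8.6323; √(2b)=2.3707; u=(-8.6323+(-9.61))/2.3707=-7.6951, w=(-8.6323−(-9.61))/2.3707=0.4124
k=1: b·v=2.81×(-1.949)=-5.4767; √(2b)=2.3707; u=(-5.4767+8.741)/2.3707=1.3770, w=(-5.4767−8.741)/2.3707=-5.9974
k=2: b·v=2.81×2.412=6.7777; √(2b)=2.3707; u=(6.7777+34.869)/2.3707=17.5676, w=(6.7777−34.869)/2.3707=-11.8496
k=3: b·v=2.81×3.552=9.9811; √(2b)=2.3707; u=(9.9811+32.052)/2.3707=17.7306, w=(9.9811−32.052)/2.3707=-9.3100

0: u=-7.6951 w=0.4124
1: u=1.3770 w=-5.9974
2: u=17.5676 w=-11.8496
3: u=17.7306 w=-9.3100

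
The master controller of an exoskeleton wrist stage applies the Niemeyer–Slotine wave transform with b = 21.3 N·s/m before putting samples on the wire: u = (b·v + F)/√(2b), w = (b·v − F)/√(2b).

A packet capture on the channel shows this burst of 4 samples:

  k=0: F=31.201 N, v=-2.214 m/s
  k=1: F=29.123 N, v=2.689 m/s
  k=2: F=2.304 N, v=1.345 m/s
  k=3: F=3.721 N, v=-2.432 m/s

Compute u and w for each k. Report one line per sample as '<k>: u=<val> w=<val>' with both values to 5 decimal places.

0: u=-2.44485 w=-12.00564
1: u=13.23739 w=4.31336
2: u=4.74232 w=4.03632
3: u=-7.36657 w=-8.50678

k=0: b·v=21.3×(-2.214)=-47.15820; √(2b)=6.52687; u=(-47.15820+31.201)/6.52687=-2.44485, w=(-47.15820−31.201)/6.52687=-12.00564
k=1: b·v=21.3×2.689=57.27570; √(2b)=6.52687; u=(57.27570+29.123)/6.52687=13.23739, w=(57.27570−29.123)/6.52687=4.31336
k=2: b·v=21.3×1.345=28.64850; √(2b)=6.52687; u=(28.64850+2.304)/6.52687=4.74232, w=(28.64850−2.304)/6.52687=4.03632
k=3: b·v=21.3×(-2.432)=-51.80160; √(2b)=6.52687; u=(-51.80160+3.721)/6.52687=-7.36657, w=(-51.80160−3.721)/6.52687=-8.50678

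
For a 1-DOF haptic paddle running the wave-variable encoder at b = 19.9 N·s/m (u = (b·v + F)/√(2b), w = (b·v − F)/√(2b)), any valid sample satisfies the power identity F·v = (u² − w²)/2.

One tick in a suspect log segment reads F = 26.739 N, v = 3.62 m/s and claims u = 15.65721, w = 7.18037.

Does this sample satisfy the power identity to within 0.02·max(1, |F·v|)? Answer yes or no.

yes

F·v = 26.739×3.62 = 96.7952 W.
(u² − w²)/2 = (245.1482 − 51.5577)/2 = 96.7953 W.
|Δ| = 0.0001;  2% of max(1, |F·v|) = 1.9359.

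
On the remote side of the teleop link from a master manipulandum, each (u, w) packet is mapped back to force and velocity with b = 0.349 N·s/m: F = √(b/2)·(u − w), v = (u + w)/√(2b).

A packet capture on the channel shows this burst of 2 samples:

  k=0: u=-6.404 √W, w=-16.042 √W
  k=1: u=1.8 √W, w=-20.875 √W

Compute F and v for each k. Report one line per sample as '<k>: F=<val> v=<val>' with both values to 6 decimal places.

0: F=4.026101 v=-26.866510
1: F=9.472072 v=-22.831626

k=0: u−w=9.638000, u+w=-22.446000; √(b/2)=0.417732, √(2b)=0.835464; F=0.417732×9.638=4.026101, v=-22.446000/0.835464=-26.866510
k=1: u−w=22.675000, u+w=-19.075000; √(b/2)=0.417732, √(2b)=0.835464; F=0.417732×22.675=9.472072, v=-19.075000/0.835464=-22.831626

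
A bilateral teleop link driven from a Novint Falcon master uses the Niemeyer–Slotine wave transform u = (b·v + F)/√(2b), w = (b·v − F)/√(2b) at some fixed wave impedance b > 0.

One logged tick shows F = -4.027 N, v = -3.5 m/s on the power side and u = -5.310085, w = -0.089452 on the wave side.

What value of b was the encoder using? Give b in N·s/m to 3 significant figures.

b = 1.19 N·s/m

u + w = -5.399537;  u + w = √(2b)·v, so √(2b) = -5.399537/(-3.5) = 1.542725.
b = (√(2b))²/2 = 2.380000/2 = 1.190000.
(Check via u − w = 2F/√(2b): u − w = -5.220633, 2F/√(2b) = -5.220633.)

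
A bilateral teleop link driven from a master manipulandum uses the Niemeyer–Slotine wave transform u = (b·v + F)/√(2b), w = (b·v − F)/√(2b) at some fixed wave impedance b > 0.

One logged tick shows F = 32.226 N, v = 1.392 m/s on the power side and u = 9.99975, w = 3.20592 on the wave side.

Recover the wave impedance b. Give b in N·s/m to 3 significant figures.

b = 45 N·s/m

u + w = 13.20567;  u + w = √(2b)·v, so √(2b) = 13.20567/1.392 = 9.48683.
b = (√(2b))²/2 = 89.99998/2 = 44.99999.
(Check via u − w = 2F/√(2b): u − w = 6.79383, 2F/√(2b) = 6.79384.)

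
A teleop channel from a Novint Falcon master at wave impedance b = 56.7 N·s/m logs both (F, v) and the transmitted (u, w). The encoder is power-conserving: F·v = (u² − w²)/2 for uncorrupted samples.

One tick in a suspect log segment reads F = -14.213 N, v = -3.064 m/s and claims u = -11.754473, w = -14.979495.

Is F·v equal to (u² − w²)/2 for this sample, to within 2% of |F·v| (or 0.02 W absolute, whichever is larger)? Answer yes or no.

no

F·v = (-14.213)×(-3.064) = 43.548632 W.
(u² − w²)/2 = (138.167636 − 224.385270)/2 = -43.108817 W.
|Δ| = 86.657449;  2% of max(1, |F·v|) = 0.870973.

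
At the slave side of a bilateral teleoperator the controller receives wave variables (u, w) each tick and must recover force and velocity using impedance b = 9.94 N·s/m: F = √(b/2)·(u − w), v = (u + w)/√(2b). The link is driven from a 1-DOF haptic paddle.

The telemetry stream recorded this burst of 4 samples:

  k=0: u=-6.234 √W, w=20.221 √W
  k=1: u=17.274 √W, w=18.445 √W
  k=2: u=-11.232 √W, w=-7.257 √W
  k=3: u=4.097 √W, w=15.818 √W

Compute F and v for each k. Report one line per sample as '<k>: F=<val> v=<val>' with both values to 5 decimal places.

k=0: u−w=-26.45500, u+w=13.98700; √(b/2)=2.22935, √(2b)=4.45870; F=2.22935×(-26.455)=-58.97745, v=13.98700/4.45870=3.13701
k=1: u−w=-1.17100, u+w=35.71900; √(b/2)=2.22935, √(2b)=4.45870; F=2.22935×(-1.171)=-2.61057, v=35.71900/4.45870=8.01108
k=2: u−w=-3.97500, u+w=-18.48900; √(b/2)=2.22935, √(2b)=4.45870; F=2.22935×(-3.975)=-8.86166, v=-18.48900/4.45870=-4.14672
k=3: u−w=-11.72100, u+w=19.91500; √(b/2)=2.22935, √(2b)=4.45870; F=2.22935×(-11.721)=-26.13021, v=19.91500/4.45870=4.46655

0: F=-58.97745 v=3.13701
1: F=-2.61057 v=8.01108
2: F=-8.86166 v=-4.14672
3: F=-26.13021 v=4.46655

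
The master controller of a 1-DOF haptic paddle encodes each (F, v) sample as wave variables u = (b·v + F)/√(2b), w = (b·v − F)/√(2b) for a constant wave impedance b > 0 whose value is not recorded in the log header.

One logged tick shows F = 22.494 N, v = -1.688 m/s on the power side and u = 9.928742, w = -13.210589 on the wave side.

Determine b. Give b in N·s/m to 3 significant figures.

b = 1.89 N·s/m

u + w = -3.281847;  u + w = √(2b)·v, so √(2b) = -3.281847/(-1.688) = 1.944222.
b = (√(2b))²/2 = 3.780000/2 = 1.890000.
(Check via u − w = 2F/√(2b): u − w = 23.139331, 2F/√(2b) = 23.139331.)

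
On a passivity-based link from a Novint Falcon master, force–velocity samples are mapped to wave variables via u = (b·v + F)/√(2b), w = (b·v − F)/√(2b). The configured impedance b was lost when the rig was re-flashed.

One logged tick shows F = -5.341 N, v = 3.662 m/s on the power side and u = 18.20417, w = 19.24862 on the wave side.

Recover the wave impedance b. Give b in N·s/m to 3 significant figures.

u + w = 37.45279;  u + w = √(2b)·v, so √(2b) = 37.45279/3.662 = 10.22741.
b = (√(2b))²/2 = 104.60000/2 = 52.30000.
(Check via u − w = 2F/√(2b): u − w = -1.04445, 2F/√(2b) = -1.04445.)

b = 52.3 N·s/m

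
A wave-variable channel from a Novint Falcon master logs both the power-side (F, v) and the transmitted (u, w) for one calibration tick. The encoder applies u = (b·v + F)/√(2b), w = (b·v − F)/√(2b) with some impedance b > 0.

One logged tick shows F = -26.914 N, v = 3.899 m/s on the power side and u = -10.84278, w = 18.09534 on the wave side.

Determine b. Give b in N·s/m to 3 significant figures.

u + w = 7.2526;  u + w = √(2b)·v, so √(2b) = 7.2526/3.899 = 1.8601.
b = (√(2b))²/2 = 3.4600/2 = 1.7300.
(Check via u − w = 2F/√(2b): u − w = -28.9381, 2F/√(2b) = -28.9381.)

b = 1.73 N·s/m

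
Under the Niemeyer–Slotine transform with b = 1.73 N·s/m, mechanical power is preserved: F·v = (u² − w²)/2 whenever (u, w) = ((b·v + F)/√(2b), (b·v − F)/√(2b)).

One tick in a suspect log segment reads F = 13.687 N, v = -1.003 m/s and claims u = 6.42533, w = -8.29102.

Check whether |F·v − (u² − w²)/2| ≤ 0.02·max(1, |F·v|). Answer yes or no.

yes

F·v = 13.687×(-1.003) = -13.7281 W.
(u² − w²)/2 = (41.2849 − 68.7410)/2 = -13.7281 W.
|Δ| = 0.0000;  2% of max(1, |F·v|) = 0.2746.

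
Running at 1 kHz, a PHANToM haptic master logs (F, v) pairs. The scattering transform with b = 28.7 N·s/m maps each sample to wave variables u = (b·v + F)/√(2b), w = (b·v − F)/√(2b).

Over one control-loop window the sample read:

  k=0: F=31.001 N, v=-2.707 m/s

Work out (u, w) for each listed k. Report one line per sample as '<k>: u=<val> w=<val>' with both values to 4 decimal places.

k=0: b·v=28.7×(-2.707)=-77.6909; √(2b)=7.5763; u=(-77.6909+31.001)/7.5763=-6.1626, w=(-77.6909−31.001)/7.5763=-14.3463

0: u=-6.1626 w=-14.3463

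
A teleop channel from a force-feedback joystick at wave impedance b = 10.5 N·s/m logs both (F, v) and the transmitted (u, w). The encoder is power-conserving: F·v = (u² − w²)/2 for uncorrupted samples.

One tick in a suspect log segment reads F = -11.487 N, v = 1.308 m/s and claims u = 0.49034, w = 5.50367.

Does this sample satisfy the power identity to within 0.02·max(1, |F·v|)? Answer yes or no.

F·v = (-11.487)×1.308 = -15.0250 W.
(u² − w²)/2 = (0.2404 − 30.2904)/2 = -15.0250 W.
|Δ| = 0.0000;  2% of max(1, |F·v|) = 0.3005.

yes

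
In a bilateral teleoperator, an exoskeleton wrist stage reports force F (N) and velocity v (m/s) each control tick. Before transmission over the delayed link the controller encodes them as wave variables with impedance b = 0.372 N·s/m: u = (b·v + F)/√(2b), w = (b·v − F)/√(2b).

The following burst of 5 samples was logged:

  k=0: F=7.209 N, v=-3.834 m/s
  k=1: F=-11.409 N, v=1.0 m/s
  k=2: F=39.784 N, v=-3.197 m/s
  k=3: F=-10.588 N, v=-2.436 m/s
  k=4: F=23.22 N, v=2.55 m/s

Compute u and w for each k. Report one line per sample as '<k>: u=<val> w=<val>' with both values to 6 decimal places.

k=0: b·v=0.372×(-3.834)=-1.426248; √(2b)=0.862554; u=(-1.426248+7.209)/0.862554=6.704218, w=(-1.426248−7.209)/0.862554=-10.011251
k=1: b·v=0.372×1.0=0.372000; √(2b)=0.862554; u=(0.372000+(-11.409))/0.862554=-12.795715, w=(0.372000−(-11.409))/0.862554=13.658270
k=2: b·v=0.372×(-3.197)=-1.189284; √(2b)=0.862554; u=(-1.189284+39.784)/0.862554=44.744677, w=(-1.189284−39.784)/0.862554=-47.502264
k=3: b·v=0.372×(-2.436)=-0.906192; √(2b)=0.862554; u=(-0.906192+(-10.588))/0.862554=-13.325760, w=(-0.906192−(-10.588))/0.862554=11.224577
k=4: b·v=0.372×2.55=0.948600; √(2b)=0.862554; u=(0.948600+23.22)/0.862554=28.019800, w=(0.948600−23.22)/0.862554=-25.820286

0: u=6.704218 w=-10.011251
1: u=-12.795715 w=13.658270
2: u=44.744677 w=-47.502264
3: u=-13.325760 w=11.224577
4: u=28.019800 w=-25.820286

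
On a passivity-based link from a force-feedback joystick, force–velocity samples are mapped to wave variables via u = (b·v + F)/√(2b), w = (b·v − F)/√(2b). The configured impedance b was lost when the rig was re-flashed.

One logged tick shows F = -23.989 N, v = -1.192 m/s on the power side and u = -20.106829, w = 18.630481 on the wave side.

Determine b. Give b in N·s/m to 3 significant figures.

b = 0.767 N·s/m

u + w = -1.476348;  u + w = √(2b)·v, so √(2b) = -1.476348/(-1.192) = 1.238547.
b = (√(2b))²/2 = 1.533999/2 = 0.766999.
(Check via u − w = 2F/√(2b): u − w = -38.737310, 2F/√(2b) = -38.737328.)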